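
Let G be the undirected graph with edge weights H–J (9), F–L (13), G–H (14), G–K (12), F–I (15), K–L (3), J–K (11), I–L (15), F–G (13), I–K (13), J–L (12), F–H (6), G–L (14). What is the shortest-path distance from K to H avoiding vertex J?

Comparing a few candidate routes:
K - G - F - H: 12 + 13 + 6 = 31
K - L - G - H: 3 + 14 + 14 = 31
K - G - H: 12 + 14 = 26
K - L - F - H: 3 + 13 + 6 = 22
The minimum is 22.

22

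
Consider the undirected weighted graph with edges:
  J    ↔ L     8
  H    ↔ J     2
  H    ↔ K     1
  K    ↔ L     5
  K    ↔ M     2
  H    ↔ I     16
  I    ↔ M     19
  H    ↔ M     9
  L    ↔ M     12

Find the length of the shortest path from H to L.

6

Comparing a few candidate routes:
H→K→M→L: 1 + 2 + 12 = 15
H→J→L: 2 + 8 = 10
H→K→L: 1 + 5 = 6
H→M→K→L: 9 + 2 + 5 = 16
H→M→L: 9 + 12 = 21
Best route has total 6.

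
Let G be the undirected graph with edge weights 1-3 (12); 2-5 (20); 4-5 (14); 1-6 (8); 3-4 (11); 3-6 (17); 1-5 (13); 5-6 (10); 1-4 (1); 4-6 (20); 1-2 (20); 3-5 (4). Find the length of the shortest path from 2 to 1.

Some routes from 2 to 1:
2 -> 5 -> 4 -> 1: 20 + 14 + 1 = 35
2 -> 5 -> 1: 20 + 13 = 33
2 -> 1: 20
2 -> 5 -> 3 -> 4 -> 1: 20 + 4 + 11 + 1 = 36
The minimum is 20.

20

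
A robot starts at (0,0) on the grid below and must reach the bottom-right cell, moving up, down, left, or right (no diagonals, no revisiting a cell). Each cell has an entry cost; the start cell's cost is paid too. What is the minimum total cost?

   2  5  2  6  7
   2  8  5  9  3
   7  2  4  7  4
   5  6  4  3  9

33

Best path: [0,0] -> [1,0] -> [2,0] -> [2,1] -> [2,2] -> [3,2] -> [3,3] -> [3,4]
Cost: 2 + 2 + 7 + 2 + 4 + 4 + 3 + 9 = 33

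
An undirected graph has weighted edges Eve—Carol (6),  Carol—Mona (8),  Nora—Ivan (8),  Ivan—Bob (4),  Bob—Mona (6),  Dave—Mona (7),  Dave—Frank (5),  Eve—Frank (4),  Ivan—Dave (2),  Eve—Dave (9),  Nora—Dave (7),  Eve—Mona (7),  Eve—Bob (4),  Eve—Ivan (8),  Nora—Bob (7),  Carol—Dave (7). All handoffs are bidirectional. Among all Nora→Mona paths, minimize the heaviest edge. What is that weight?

7

A few of the Nora→Mona routes:
Nora - Dave - Ivan - Bob - Eve - Mona: max(7, 2, 4, 4, 7) = 7
Nora - Dave - Mona: max(7, 7) = 7
Nora - Dave - Ivan - Bob - Mona: max(7, 2, 4, 6) = 7
Best route has worst link 7.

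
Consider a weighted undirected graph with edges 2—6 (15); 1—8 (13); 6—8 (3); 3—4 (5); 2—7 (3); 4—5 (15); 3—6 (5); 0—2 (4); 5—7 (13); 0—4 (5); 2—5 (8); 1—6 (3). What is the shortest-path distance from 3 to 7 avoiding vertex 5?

Paths from 3 to 7 avoiding 5:
3 → 6 → 2 → 7: 5 + 15 + 3 = 23
3 → 4 → 0 → 2 → 7: 5 + 5 + 4 + 3 = 17
Shortest: 17.

17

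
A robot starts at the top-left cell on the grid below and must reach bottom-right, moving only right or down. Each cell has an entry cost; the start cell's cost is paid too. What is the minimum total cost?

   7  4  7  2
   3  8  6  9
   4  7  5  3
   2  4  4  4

28

Cheapest: (0,0)→(1,0)→(2,0)→(3,0)→(3,1)→(3,2)→(3,3)
  7 + 3 + 4 + 2 + 4 + 4 + 4 = 28
For comparison, the top-then-right route costs 36.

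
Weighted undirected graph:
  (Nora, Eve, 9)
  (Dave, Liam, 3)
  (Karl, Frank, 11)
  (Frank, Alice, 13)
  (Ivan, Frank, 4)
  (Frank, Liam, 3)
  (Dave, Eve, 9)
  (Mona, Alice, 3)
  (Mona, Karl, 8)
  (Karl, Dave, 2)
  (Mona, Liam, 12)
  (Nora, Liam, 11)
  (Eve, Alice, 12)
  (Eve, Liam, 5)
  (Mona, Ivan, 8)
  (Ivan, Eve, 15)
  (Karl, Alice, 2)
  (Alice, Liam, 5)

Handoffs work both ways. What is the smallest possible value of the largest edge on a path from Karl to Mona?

Checking several routes:
Karl - Dave - Liam - Alice - Mona: max(2, 3, 5, 3) = 5
Karl - Alice - Liam - Frank - Ivan - Mona: max(2, 5, 3, 4, 8) = 8
Karl - Alice - Mona: max(2, 3) = 3
Best route has worst link 3.

3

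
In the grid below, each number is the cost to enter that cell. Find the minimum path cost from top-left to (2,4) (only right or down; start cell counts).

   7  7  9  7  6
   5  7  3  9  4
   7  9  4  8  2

One optimal route is r0c0 → r1c0 → r1c1 → r1c2 → r2c2 → r2c3 → r2c4.
Its cost is 7 + 5 + 7 + 3 + 4 + 8 + 2 = 36.

36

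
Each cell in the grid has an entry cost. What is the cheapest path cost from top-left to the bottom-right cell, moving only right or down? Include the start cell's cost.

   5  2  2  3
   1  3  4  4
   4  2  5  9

25

Best path: r0c0 → r0c1 → r0c2 → r0c3 → r1c3 → r2c3
Cost: 5 + 2 + 2 + 3 + 4 + 9 = 25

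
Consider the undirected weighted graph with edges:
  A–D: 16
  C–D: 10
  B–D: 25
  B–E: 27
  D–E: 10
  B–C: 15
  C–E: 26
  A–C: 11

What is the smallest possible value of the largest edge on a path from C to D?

10

Checking several routes:
C→B→D: max(15, 25) = 25
C→A→D: max(11, 16) = 16
C→D: max(10) = 10
Smallest bottleneck: 10.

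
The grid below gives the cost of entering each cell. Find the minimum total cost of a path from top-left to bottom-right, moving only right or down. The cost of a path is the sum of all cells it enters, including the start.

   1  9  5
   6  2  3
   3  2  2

One optimal route is [0,0] [1,0] [1,1] [2,1] [2,2].
Its cost is 1 + 6 + 2 + 2 + 2 = 13.

13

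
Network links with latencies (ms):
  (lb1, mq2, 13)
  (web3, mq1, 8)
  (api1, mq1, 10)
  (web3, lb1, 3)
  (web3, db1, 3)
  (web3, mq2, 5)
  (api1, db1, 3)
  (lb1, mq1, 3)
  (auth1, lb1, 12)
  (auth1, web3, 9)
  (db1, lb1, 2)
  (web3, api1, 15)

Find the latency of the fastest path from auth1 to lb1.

Comparing a few candidate routes:
auth1 → web3 → lb1: 9 + 3 = 12
auth1 → lb1: 12
auth1 → web3 → mq1 → lb1: 9 + 8 + 3 = 20
auth1 → web3 → db1 → lb1: 9 + 3 + 2 = 14
Best route has total 12 ms.

12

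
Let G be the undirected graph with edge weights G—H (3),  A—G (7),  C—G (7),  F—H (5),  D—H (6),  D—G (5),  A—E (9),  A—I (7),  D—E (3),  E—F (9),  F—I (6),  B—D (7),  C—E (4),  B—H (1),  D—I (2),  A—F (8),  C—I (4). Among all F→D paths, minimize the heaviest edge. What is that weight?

5

Some routes from F to D:
F -> I -> D: max(6, 2) = 6
F -> H -> G -> D: max(5, 3, 5) = 5
F -> I -> C -> E -> D: max(6, 4, 4, 3) = 6
Best route has worst link 5.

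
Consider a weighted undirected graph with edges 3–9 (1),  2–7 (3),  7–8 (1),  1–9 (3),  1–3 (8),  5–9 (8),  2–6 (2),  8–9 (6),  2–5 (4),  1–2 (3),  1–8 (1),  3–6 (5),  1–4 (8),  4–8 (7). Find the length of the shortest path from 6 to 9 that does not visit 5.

Some routes from 6 to 9 avoiding 5:
6-2-7-8-1-9: 2 + 3 + 1 + 1 + 3 = 10
6-2-7-8-9: 2 + 3 + 1 + 6 = 12
6-2-1-9: 2 + 3 + 3 = 8
6-3-9: 5 + 1 = 6
Best route has total 6.

6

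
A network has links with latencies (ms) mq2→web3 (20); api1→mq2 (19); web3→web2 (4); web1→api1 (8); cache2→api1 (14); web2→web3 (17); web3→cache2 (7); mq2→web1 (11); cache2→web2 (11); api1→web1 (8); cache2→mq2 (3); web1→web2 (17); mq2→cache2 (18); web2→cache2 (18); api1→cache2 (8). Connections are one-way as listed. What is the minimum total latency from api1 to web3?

31

A few of the api1→web3 routes:
api1-mq2-web3: 19 + 20 = 39
api1-mq2-web1-web2-web3: 19 + 11 + 17 + 17 = 64
api1-cache2-web2-web3: 8 + 11 + 17 = 36
api1-cache2-mq2-web1-web2-web3: 8 + 3 + 11 + 17 + 17 = 56
api1-web1-web2-web3: 8 + 17 + 17 = 42
api1-cache2-mq2-web3: 8 + 3 + 20 = 31
The minimum is 31 ms.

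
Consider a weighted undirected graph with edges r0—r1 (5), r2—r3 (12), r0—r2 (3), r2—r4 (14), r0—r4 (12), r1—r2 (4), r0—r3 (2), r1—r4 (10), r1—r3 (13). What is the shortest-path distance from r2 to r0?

3

Checking several routes:
r2 → r4 → r0: 14 + 12 = 26
r2 → r1 → r3 → r0: 4 + 13 + 2 = 19
r2 → r0: 3
r2 → r3 → r0: 12 + 2 = 14
r2 → r1 → r0: 4 + 5 = 9
The minimum is 3.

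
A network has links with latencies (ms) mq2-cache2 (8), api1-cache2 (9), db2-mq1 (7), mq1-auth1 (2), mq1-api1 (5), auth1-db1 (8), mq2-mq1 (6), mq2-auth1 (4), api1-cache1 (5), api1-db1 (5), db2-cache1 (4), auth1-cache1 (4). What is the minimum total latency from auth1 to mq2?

4

A few of the auth1→mq2 routes:
auth1 - mq1 - mq2: 2 + 6 = 8
auth1 - cache1 - db2 - mq1 - mq2: 4 + 4 + 7 + 6 = 21
auth1 - mq1 - api1 - cache2 - mq2: 2 + 5 + 9 + 8 = 24
auth1 - mq2: 4
auth1 - cache1 - api1 - mq1 - mq2: 4 + 5 + 5 + 6 = 20
auth1 - db1 - api1 - mq1 - mq2: 8 + 5 + 5 + 6 = 24
The minimum is 4 ms.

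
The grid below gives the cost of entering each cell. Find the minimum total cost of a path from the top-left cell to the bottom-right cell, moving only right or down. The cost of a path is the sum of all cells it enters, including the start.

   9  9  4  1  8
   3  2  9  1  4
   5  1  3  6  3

27

One optimal route is r0c0→r1c0→r1c1→r2c1→r2c2→r2c3→r2c4.
Its cost is 9 + 3 + 2 + 1 + 3 + 6 + 3 = 27.
For comparison, the top-then-right route costs 38.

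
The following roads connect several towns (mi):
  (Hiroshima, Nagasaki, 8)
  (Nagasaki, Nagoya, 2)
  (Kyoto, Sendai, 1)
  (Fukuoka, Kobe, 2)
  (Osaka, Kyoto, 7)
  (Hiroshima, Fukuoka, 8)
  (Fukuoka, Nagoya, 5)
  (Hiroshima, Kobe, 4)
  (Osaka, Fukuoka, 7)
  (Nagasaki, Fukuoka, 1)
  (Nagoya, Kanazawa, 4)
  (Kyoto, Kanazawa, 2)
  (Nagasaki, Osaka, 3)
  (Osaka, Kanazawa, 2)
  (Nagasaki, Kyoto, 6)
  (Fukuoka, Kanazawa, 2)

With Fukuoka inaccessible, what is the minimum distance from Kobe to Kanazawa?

17

Checking several routes:
Kobe - Hiroshima - Nagasaki - Osaka - Kanazawa: 4 + 8 + 3 + 2 = 17
Kobe - Hiroshima - Nagasaki - Nagoya - Kanazawa: 4 + 8 + 2 + 4 = 18
Kobe - Hiroshima - Nagasaki - Kyoto - Kanazawa: 4 + 8 + 6 + 2 = 20
Kobe - Hiroshima - Nagasaki - Osaka - Kyoto - Kanazawa: 4 + 8 + 3 + 7 + 2 = 24
The minimum is 17 mi.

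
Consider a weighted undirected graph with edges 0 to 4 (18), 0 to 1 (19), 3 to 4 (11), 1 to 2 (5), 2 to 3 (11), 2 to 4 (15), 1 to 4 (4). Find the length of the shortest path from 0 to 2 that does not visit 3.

Paths from 0 to 2 avoiding 3:
0 -> 4 -> 1 -> 2: 18 + 4 + 5 = 27
0 -> 1 -> 4 -> 2: 19 + 4 + 15 = 38
0 -> 4 -> 2: 18 + 15 = 33
0 -> 1 -> 2: 19 + 5 = 24
Best route has total 24.

24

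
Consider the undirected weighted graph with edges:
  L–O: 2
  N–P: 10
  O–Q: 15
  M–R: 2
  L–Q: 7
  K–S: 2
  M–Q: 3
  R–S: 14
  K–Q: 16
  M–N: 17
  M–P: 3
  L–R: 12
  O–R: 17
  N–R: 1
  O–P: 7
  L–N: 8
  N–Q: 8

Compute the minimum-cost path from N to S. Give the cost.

Checking several routes:
N - R - S: 1 + 14 = 15
N - Q - K - S: 8 + 16 + 2 = 26
N - Q - M - R - S: 8 + 3 + 2 + 14 = 27
N - R - M - Q - K - S: 1 + 2 + 3 + 16 + 2 = 24
The minimum is 15.

15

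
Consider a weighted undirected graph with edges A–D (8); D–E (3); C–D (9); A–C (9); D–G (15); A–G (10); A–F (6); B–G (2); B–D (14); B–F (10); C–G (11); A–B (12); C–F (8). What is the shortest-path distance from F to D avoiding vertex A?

17

Some routes from F to D avoiding A:
F → C → D: 8 + 9 = 17
F → B → G → D: 10 + 2 + 15 = 27
F → B → D: 10 + 14 = 24
Shortest: 17.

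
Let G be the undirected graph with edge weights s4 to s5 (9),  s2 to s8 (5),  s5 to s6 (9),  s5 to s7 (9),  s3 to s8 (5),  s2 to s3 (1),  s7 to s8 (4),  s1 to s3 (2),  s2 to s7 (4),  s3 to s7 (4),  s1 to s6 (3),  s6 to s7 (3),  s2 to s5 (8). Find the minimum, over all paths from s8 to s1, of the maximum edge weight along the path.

4

Checking several routes:
s8 -> s7 -> s6 -> s1: max(4, 3, 3) = 4
s8 -> s7 -> s3 -> s1: max(4, 4, 2) = 4
s8 -> s2 -> s3 -> s7 -> s6 -> s1: max(5, 1, 4, 3, 3) = 5
s8 -> s2 -> s3 -> s1: max(5, 1, 2) = 5
s8 -> s7 -> s2 -> s3 -> s1: max(4, 4, 1, 2) = 4
The minimum achievable maximum is 4.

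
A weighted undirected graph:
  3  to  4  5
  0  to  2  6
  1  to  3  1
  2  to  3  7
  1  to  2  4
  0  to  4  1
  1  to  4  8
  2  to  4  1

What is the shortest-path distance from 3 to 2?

5

Some routes from 3 to 2:
3 -> 1 -> 2: 1 + 4 = 5
3 -> 4 -> 2: 5 + 1 = 6
3 -> 2: 7
The minimum is 5.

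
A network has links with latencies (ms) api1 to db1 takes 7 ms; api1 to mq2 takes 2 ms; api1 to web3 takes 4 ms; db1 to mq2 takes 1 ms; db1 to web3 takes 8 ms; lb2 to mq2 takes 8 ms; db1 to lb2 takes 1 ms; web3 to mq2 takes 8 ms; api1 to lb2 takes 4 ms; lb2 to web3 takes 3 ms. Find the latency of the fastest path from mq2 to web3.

5

Some routes from mq2 to web3:
mq2 - db1 - web3: 1 + 8 = 9
mq2 - api1 - lb2 - web3: 2 + 4 + 3 = 9
mq2 - api1 - web3: 2 + 4 = 6
mq2 - web3: 8
mq2 - db1 - lb2 - web3: 1 + 1 + 3 = 5
Shortest: 5 ms.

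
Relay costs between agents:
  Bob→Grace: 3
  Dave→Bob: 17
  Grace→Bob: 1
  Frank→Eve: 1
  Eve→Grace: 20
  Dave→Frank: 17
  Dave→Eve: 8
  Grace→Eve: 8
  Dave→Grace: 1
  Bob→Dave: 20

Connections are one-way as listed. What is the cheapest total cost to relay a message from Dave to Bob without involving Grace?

Candidate routes:
Dave→Bob: 17
Best route has total 17.

17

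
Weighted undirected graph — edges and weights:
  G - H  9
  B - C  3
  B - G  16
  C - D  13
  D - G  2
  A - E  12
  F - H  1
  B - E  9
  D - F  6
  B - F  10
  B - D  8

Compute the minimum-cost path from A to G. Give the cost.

31

A few of the A→G routes:
A-E-B-F-H-G: 12 + 9 + 10 + 1 + 9 = 41
A-E-B-D-G: 12 + 9 + 8 + 2 = 31
A-E-B-C-D-G: 12 + 9 + 3 + 13 + 2 = 39
A-E-B-F-D-G: 12 + 9 + 10 + 6 + 2 = 39
A-E-B-G: 12 + 9 + 16 = 37
The minimum is 31.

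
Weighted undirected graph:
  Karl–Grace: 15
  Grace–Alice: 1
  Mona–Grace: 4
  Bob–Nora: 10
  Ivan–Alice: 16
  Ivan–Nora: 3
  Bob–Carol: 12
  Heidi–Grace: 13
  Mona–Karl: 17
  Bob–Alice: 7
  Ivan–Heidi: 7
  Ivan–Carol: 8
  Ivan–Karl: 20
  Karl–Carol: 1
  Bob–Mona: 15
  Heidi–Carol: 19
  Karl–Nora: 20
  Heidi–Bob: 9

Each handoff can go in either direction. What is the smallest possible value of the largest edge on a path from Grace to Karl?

Comparing a few candidate routes:
Grace-Alice-Bob-Heidi-Ivan-Carol-Karl: max(1, 7, 9, 7, 8, 1) = 9
Grace-Heidi-Ivan-Carol-Karl: max(13, 7, 8, 1) = 13
Grace-Alice-Bob-Nora-Ivan-Carol-Karl: max(1, 7, 10, 3, 8, 1) = 10
Grace-Heidi-Ivan-Nora-Bob-Carol-Karl: max(13, 7, 3, 10, 12, 1) = 13
Grace-Alice-Bob-Carol-Karl: max(1, 7, 12, 1) = 12
Grace-Heidi-Bob-Nora-Ivan-Carol-Karl: max(13, 9, 10, 3, 8, 1) = 13
The minimum achievable maximum is 9.

9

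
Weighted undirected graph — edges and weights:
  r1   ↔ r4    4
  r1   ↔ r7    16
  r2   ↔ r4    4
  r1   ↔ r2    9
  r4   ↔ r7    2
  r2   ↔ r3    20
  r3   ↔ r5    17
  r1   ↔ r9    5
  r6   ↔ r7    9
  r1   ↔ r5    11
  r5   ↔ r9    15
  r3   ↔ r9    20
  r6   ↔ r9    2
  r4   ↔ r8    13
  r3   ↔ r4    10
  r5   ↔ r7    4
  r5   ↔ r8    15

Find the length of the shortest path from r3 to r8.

23

Comparing a few candidate routes:
r3 -> r5 -> r8: 17 + 15 = 32
r3 -> r4 -> r7 -> r5 -> r8: 10 + 2 + 4 + 15 = 31
r3 -> r4 -> r8: 10 + 13 = 23
The minimum is 23.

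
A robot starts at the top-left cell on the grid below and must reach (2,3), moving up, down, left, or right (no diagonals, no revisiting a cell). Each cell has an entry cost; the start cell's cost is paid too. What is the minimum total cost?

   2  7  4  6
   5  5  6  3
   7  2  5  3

One optimal route is (0,0) (1,0) (1,1) (2,1) (2,2) (2,3).
Its cost is 2 + 5 + 5 + 2 + 5 + 3 = 22.

22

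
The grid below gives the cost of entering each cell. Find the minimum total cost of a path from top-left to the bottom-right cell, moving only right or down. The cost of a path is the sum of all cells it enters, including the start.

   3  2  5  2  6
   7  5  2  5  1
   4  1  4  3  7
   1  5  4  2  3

23

One optimal route is [0,0]→[0,1]→[1,1]→[2,1]→[2,2]→[2,3]→[3,3]→[3,4].
Its cost is 3 + 2 + 5 + 1 + 4 + 3 + 2 + 3 = 23.
(Top row then right column would cost 29.)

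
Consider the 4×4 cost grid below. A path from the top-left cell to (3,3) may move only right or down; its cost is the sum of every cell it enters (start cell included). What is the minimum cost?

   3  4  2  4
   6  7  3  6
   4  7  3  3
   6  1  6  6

24

Cheapest: [0,0]→[0,1]→[0,2]→[1,2]→[2,2]→[2,3]→[3,3]
  3 + 4 + 2 + 3 + 3 + 3 + 6 = 24
(Top row then right column would cost 28.)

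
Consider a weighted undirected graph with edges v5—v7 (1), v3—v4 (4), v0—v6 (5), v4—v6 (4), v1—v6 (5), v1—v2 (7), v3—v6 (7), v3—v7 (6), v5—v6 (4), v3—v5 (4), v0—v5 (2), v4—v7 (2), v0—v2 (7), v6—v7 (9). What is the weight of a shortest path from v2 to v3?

13

Checking several routes:
v2 - v0 - v5 - v7 - v4 - v3: 7 + 2 + 1 + 2 + 4 = 16
v2 - v0 - v5 - v7 - v3: 7 + 2 + 1 + 6 = 16
v2 - v0 - v5 - v3: 7 + 2 + 4 = 13
v2 - v0 - v6 - v3: 7 + 5 + 7 = 19
v2 - v1 - v6 - v3: 7 + 5 + 7 = 19
Shortest: 13.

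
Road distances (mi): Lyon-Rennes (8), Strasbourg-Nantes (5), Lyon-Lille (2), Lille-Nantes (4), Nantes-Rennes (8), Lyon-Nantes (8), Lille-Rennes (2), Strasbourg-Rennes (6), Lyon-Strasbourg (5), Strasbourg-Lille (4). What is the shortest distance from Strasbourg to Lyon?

5

Some routes from Strasbourg to Lyon:
Strasbourg - Lille - Lyon: 4 + 2 = 6
Strasbourg - Rennes - Lille - Lyon: 6 + 2 + 2 = 10
Strasbourg - Lyon: 5
Best route has total 5 mi.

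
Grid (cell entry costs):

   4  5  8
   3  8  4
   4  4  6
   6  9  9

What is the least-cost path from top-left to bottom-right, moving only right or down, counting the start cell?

Best path: r0c0 r1c0 r2c0 r2c1 r2c2 r3c2
Cost: 4 + 3 + 4 + 4 + 6 + 9 = 30
(Top row then right column would cost 36.)

30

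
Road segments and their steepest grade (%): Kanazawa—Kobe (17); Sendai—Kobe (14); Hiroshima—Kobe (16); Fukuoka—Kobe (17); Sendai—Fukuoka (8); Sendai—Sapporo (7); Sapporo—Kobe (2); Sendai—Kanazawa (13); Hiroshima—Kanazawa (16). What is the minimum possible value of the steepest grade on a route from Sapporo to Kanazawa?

13

A few of the Sapporo→Kanazawa routes:
Sapporo -> Sendai -> Kanazawa: max(7, 13) = 13
Sapporo -> Kobe -> Sendai -> Kanazawa: max(2, 14, 13) = 14
Sapporo -> Sendai -> Kobe -> Hiroshima -> Kanazawa: max(7, 14, 16, 16) = 16
Sapporo -> Kobe -> Hiroshima -> Kanazawa: max(2, 16, 16) = 16
The minimum achievable maximum is 13%.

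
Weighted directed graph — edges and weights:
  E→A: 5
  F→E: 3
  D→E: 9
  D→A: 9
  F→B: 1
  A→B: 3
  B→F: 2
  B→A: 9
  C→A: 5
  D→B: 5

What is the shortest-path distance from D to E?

9

Routes from D to E:
D-B-F-E: 5 + 2 + 3 = 10
D-E: 9
D-A-B-F-E: 9 + 3 + 2 + 3 = 17
The minimum is 9.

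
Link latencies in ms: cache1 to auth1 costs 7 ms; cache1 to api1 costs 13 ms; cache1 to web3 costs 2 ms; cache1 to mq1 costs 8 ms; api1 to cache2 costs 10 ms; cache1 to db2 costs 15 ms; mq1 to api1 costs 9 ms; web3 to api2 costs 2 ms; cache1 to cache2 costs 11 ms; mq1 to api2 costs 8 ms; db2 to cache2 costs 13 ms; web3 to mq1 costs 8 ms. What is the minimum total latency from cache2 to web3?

13

A few of the cache2→web3 routes:
cache2 → api1 → cache1 → web3: 10 + 13 + 2 = 25
cache2 → api1 → mq1 → web3: 10 + 9 + 8 = 27
cache2 → cache1 → web3: 11 + 2 = 13
cache2 → cache1 → mq1 → web3: 11 + 8 + 8 = 27
Best route has total 13 ms.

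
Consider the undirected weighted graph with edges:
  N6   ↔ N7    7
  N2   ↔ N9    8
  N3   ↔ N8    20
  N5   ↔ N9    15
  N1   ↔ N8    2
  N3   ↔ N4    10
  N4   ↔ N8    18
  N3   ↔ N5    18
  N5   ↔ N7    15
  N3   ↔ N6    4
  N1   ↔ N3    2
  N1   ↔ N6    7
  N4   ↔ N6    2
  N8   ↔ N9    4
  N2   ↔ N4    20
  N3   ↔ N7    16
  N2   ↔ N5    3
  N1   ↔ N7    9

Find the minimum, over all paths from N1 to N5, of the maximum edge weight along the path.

8

Some routes from N1 to N5:
N1→N6→N7→N5: max(7, 7, 15) = 15
N1→N8→N9→N2→N5: max(2, 4, 8, 3) = 8
N1→N8→N9→N5: max(2, 4, 15) = 15
Smallest bottleneck: 8.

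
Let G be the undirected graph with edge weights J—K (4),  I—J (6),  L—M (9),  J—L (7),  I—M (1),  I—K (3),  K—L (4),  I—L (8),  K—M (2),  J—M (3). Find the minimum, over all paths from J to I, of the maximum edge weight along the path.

Comparing a few candidate routes:
J-M-K-I: max(3, 2, 3) = 3
J-K-M-I: max(4, 2, 1) = 4
J-M-I: max(3, 1) = 3
Smallest bottleneck: 3.

3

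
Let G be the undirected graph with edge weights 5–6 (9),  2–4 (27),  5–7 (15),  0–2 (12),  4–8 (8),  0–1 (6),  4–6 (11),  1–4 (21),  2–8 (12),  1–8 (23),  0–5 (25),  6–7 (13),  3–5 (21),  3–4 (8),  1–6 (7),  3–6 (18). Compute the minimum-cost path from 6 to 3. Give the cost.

Comparing a few candidate routes:
6 -> 4 -> 3: 11 + 8 = 19
6 -> 5 -> 3: 9 + 21 = 30
6 -> 3: 18
6 -> 1 -> 4 -> 3: 7 + 21 + 8 = 36
Shortest: 18.

18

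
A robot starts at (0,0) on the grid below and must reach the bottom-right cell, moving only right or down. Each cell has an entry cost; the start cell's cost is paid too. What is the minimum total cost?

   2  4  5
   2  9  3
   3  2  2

Take r0c0→r1c0→r2c0→r2c1→r2c2 for a total of 2 + 2 + 3 + 2 + 2 = 11.
For comparison, the top-then-right route costs 16.

11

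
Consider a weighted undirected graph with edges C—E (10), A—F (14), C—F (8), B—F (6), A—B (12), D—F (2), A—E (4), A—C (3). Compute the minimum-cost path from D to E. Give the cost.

17

Checking several routes:
D -> F -> C -> E: 2 + 8 + 10 = 20
D -> F -> B -> A -> E: 2 + 6 + 12 + 4 = 24
D -> F -> A -> C -> E: 2 + 14 + 3 + 10 = 29
D -> F -> A -> E: 2 + 14 + 4 = 20
D -> F -> C -> A -> E: 2 + 8 + 3 + 4 = 17
Best route has total 17.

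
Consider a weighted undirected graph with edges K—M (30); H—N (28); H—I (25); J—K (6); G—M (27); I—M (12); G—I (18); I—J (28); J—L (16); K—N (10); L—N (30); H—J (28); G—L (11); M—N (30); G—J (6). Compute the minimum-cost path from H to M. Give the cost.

Comparing a few candidate routes:
H - J - G - M: 28 + 6 + 27 = 61
H - N - M: 28 + 30 = 58
H - J - K - M: 28 + 6 + 30 = 64
H - I - M: 25 + 12 = 37
H - J - G - I - M: 28 + 6 + 18 + 12 = 64
H - J - I - M: 28 + 28 + 12 = 68
Shortest: 37.

37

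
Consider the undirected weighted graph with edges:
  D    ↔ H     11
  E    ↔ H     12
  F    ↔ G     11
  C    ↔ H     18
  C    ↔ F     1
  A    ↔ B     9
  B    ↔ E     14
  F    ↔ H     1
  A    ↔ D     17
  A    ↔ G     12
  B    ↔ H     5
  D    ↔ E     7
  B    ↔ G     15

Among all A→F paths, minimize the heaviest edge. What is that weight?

9

Checking several routes:
A-G-F: max(12, 11) = 12
A-B-E-D-H-F: max(9, 14, 7, 11, 1) = 14
A-B-E-H-F: max(9, 14, 12, 1) = 14
A-G-B-E-H-F: max(12, 15, 14, 12, 1) = 15
A-B-H-F: max(9, 5, 1) = 9
Smallest bottleneck: 9.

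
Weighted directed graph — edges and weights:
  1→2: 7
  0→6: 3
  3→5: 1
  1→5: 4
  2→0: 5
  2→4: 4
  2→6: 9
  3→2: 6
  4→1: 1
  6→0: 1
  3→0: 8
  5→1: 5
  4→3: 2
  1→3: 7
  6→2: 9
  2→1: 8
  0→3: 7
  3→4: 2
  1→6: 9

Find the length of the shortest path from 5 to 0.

A few of the 5→0 routes:
5→1→6→0: 5 + 9 + 1 = 15
5→1→3→0: 5 + 7 + 8 = 20
5→1→2→0: 5 + 7 + 5 = 17
Best route has total 15.

15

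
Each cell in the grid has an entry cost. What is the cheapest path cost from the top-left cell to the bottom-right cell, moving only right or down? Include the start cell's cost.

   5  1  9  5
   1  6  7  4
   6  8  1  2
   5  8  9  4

Cheapest: r0c0 -> r0c1 -> r1c1 -> r1c2 -> r2c2 -> r2c3 -> r3c3
  5 + 1 + 6 + 7 + 1 + 2 + 4 = 26
(Top row then right column would cost 30.)

26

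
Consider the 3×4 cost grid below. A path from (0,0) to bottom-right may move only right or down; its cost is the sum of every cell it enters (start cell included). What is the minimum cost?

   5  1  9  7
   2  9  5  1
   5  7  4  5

Path [0,0] → [0,1] → [0,2] → [1,2] → [1,3] → [2,3]: 5 + 1 + 9 + 5 + 1 + 5 = 26.

26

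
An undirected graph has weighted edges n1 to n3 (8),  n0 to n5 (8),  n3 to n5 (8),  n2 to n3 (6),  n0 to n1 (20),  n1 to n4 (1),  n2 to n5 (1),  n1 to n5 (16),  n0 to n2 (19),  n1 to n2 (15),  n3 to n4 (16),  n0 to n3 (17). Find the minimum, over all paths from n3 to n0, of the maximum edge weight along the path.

Checking several routes:
n3 → n2 → n5 → n0: max(6, 1, 8) = 8
n3 → n1 → n2 → n5 → n0: max(8, 15, 1, 8) = 15
n3 → n5 → n0: max(8, 8) = 8
The minimum achievable maximum is 8.

8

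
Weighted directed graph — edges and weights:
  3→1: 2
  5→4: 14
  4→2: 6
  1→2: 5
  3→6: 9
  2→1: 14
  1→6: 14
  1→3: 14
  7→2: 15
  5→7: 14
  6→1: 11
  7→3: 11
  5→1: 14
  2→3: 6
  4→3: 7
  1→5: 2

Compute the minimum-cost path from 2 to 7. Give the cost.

Paths from 2 to 7:
2-3-1-5-7: 6 + 2 + 2 + 14 = 24
2-1-5-7: 14 + 2 + 14 = 30
2-3-6-1-5-7: 6 + 9 + 11 + 2 + 14 = 42
Shortest: 24.

24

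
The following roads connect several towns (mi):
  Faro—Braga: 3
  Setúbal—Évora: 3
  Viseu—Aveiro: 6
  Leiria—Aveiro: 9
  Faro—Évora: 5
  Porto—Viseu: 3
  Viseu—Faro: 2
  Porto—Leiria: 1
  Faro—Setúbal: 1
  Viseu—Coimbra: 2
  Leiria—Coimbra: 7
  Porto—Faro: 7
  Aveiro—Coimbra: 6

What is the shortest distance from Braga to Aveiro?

Some routes from Braga to Aveiro:
Braga-Faro-Viseu-Porto-Leiria-Aveiro: 3 + 2 + 3 + 1 + 9 = 18
Braga-Faro-Viseu-Aveiro: 3 + 2 + 6 = 11
Braga-Faro-Viseu-Coimbra-Aveiro: 3 + 2 + 2 + 6 = 13
Best route has total 11 mi.

11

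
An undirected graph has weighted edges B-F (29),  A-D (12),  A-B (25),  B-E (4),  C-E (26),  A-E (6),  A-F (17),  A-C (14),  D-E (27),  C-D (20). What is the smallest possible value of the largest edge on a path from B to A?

6

Comparing a few candidate routes:
B - E - C - A: max(4, 26, 14) = 26
B - E - D - C - A: max(4, 27, 20, 14) = 27
B - A: max(25) = 25
B - E - C - D - A: max(4, 26, 20, 12) = 26
B - E - D - A: max(4, 27, 12) = 27
B - E - A: max(4, 6) = 6
Smallest bottleneck: 6.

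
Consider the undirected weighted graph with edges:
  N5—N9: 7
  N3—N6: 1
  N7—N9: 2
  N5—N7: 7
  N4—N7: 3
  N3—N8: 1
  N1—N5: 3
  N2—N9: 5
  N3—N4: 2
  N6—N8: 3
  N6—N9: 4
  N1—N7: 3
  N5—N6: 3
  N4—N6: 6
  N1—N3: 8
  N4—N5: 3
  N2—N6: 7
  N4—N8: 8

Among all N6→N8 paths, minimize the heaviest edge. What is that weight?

1

A few of the N6→N8 routes:
N6 -> N5 -> N1 -> N7 -> N4 -> N3 -> N8: max(3, 3, 3, 3, 2, 1) = 3
N6 -> N3 -> N8: max(1, 1) = 1
N6 -> N5 -> N4 -> N3 -> N8: max(3, 3, 2, 1) = 3
Best route has worst link 1.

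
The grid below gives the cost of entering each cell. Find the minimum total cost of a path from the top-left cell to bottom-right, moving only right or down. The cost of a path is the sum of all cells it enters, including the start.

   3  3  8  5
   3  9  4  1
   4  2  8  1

20

Cheapest: [0,0] -> [0,1] -> [0,2] -> [1,2] -> [1,3] -> [2,3]
  3 + 3 + 8 + 4 + 1 + 1 = 20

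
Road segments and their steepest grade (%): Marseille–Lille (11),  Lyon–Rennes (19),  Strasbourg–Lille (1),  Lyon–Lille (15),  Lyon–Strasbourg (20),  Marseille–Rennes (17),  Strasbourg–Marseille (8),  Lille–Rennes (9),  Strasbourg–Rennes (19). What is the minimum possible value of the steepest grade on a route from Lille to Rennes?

A few of the Lille→Rennes routes:
Lille-Rennes: max(9) = 9
Lille-Strasbourg-Rennes: max(1, 19) = 19
Lille-Marseille-Rennes: max(11, 17) = 17
Lille-Lyon-Rennes: max(15, 19) = 19
Lille-Strasbourg-Marseille-Rennes: max(1, 8, 17) = 17
The minimum achievable maximum is 9%.

9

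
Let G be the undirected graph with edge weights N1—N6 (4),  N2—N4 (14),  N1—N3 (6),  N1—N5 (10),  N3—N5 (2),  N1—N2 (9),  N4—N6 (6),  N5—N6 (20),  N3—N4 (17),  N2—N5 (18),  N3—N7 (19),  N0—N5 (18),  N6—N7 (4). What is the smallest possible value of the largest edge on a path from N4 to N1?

6

A few of the N4→N1 routes:
N4 - N6 - N1: max(6, 4) = 6
N4 - N2 - N5 - N3 - N1: max(14, 18, 2, 6) = 18
N4 - N3 - N5 - N1: max(17, 2, 10) = 17
N4 - N2 - N5 - N1: max(14, 18, 10) = 18
N4 - N2 - N1: max(14, 9) = 14
N4 - N3 - N1: max(17, 6) = 17
Smallest bottleneck: 6.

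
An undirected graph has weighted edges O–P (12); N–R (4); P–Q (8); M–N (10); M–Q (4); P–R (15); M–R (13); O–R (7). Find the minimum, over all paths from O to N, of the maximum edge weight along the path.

Comparing a few candidate routes:
O-P-Q-M-R-N: max(12, 8, 4, 13, 4) = 13
O-R-P-Q-M-N: max(7, 15, 8, 4, 10) = 15
O-P-Q-M-N: max(12, 8, 4, 10) = 12
O-P-R-N: max(12, 15, 4) = 15
O-R-N: max(7, 4) = 7
O-R-M-N: max(7, 13, 10) = 13
Best route has worst link 7.

7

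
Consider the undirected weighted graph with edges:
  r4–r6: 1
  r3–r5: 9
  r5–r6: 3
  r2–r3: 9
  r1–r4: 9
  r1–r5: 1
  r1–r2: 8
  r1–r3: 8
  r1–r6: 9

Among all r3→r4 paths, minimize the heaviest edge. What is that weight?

8

Checking several routes:
r3 → r2 → r1 → r6 → r4: max(9, 8, 9, 1) = 9
r3 → r2 → r1 → r5 → r6 → r4: max(9, 8, 1, 3, 1) = 9
r3 → r2 → r1 → r4: max(9, 8, 9) = 9
r3 → r1 → r5 → r6 → r4: max(8, 1, 3, 1) = 8
Smallest bottleneck: 8.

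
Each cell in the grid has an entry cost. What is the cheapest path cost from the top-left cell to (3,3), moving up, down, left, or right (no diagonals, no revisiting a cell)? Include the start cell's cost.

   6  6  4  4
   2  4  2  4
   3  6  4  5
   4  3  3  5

Path (0,0) → (1,0) → (1,1) → (1,2) → (2,2) → (3,2) → (3,3): 6 + 2 + 4 + 2 + 4 + 3 + 5 = 26.

26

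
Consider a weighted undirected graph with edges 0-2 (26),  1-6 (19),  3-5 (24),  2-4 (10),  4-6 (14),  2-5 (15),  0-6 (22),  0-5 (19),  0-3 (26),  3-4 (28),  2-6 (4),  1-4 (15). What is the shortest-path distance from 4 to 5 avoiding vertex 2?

52

Checking several routes:
4 -> 3 -> 5: 28 + 24 = 52
4 -> 6 -> 0 -> 5: 14 + 22 + 19 = 55
4 -> 1 -> 6 -> 0 -> 5: 15 + 19 + 22 + 19 = 75
4 -> 3 -> 0 -> 5: 28 + 26 + 19 = 73
Shortest: 52.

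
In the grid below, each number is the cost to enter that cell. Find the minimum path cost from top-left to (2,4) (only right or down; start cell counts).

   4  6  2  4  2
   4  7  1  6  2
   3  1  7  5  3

23

Cheapest: r0c0 -> r0c1 -> r0c2 -> r0c3 -> r0c4 -> r1c4 -> r2c4
  4 + 6 + 2 + 4 + 2 + 2 + 3 = 23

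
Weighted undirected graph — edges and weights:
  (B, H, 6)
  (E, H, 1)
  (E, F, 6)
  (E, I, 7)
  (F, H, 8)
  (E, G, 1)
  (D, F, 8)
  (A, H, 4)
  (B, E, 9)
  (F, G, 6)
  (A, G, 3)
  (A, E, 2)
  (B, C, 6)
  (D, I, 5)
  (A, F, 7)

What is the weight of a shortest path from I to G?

8

Comparing a few candidate routes:
I -> E -> A -> G: 7 + 2 + 3 = 12
I -> E -> G: 7 + 1 = 8
I -> D -> F -> G: 5 + 8 + 6 = 19
I -> E -> H -> A -> G: 7 + 1 + 4 + 3 = 15
Best route has total 8.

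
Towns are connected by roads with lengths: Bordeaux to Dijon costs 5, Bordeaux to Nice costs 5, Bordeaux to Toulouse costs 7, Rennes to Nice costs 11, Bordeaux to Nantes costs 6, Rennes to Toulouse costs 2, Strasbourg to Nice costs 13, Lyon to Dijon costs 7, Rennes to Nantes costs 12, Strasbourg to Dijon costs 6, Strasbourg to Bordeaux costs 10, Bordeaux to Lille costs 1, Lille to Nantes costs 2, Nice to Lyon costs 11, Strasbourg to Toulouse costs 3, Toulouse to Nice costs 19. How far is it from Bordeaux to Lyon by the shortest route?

Some routes from Bordeaux to Lyon:
Bordeaux→Toulouse→Rennes→Nice→Lyon: 7 + 2 + 11 + 11 = 31
Bordeaux→Nice→Lyon: 5 + 11 = 16
Bordeaux→Toulouse→Strasbourg→Dijon→Lyon: 7 + 3 + 6 + 7 = 23
Bordeaux→Nice→Strasbourg→Dijon→Lyon: 5 + 13 + 6 + 7 = 31
Bordeaux→Strasbourg→Dijon→Lyon: 10 + 6 + 7 = 23
Bordeaux→Dijon→Lyon: 5 + 7 = 12
Shortest: 12.

12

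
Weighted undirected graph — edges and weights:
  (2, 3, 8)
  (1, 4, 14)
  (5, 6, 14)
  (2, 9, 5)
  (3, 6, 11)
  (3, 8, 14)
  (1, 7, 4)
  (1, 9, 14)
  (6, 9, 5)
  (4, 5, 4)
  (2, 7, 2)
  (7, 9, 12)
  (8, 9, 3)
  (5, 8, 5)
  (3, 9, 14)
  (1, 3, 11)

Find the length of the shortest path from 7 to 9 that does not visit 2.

A few of the 7→9 routes:
7 → 1 → 9: 4 + 14 = 18
7 → 9: 12
7 → 1 → 3 → 6 → 9: 4 + 11 + 11 + 5 = 31
7 → 1 → 4 → 5 → 8 → 9: 4 + 14 + 4 + 5 + 3 = 30
7 → 1 → 3 → 9: 4 + 11 + 14 = 29
Shortest: 12.

12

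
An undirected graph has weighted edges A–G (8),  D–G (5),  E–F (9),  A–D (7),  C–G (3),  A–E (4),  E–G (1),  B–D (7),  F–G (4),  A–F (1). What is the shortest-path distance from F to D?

8

Checking several routes:
F -> G -> E -> A -> D: 4 + 1 + 4 + 7 = 16
F -> A -> G -> D: 1 + 8 + 5 = 14
F -> A -> E -> G -> D: 1 + 4 + 1 + 5 = 11
F -> E -> G -> D: 9 + 1 + 5 = 15
F -> G -> D: 4 + 5 = 9
F -> A -> D: 1 + 7 = 8
Best route has total 8.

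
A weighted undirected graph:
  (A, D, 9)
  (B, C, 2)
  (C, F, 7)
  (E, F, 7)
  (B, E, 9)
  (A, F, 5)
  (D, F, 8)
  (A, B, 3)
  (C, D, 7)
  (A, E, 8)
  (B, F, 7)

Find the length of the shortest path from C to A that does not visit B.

Routes from C to A avoiding B:
C-F-A: 7 + 5 = 12
C-D-F-E-A: 7 + 8 + 7 + 8 = 30
C-F-D-A: 7 + 8 + 9 = 24
C-D-A: 7 + 9 = 16
C-F-E-A: 7 + 7 + 8 = 22
C-D-F-A: 7 + 8 + 5 = 20
Best route has total 12.

12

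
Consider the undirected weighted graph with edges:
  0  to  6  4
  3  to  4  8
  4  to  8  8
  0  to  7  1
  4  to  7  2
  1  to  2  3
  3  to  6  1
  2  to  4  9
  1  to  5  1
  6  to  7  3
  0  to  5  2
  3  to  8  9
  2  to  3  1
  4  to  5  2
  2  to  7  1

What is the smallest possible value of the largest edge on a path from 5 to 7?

2

A few of the 5→7 routes:
5→1→2→3→6→0→7: max(1, 3, 1, 1, 4, 1) = 4
5→0→7: max(2, 1) = 2
5→1→2→3→6→7: max(1, 3, 1, 1, 3) = 3
5→4→7: max(2, 2) = 2
5→1→2→7: max(1, 3, 1) = 3
Smallest bottleneck: 2.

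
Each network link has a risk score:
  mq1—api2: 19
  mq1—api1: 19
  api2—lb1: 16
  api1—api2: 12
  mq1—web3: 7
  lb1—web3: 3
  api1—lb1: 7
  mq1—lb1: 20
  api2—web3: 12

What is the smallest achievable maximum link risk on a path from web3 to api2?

Checking several routes:
web3 -> lb1 -> api2: max(3, 16) = 16
web3 -> lb1 -> api1 -> api2: max(3, 7, 12) = 12
web3 -> api2: max(12) = 12
Smallest bottleneck: 12.

12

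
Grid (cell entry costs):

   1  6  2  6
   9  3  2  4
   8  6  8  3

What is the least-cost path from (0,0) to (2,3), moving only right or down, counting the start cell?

Best path: (0,0) → (0,1) → (0,2) → (1,2) → (1,3) → (2,3)
Cost: 1 + 6 + 2 + 2 + 4 + 3 = 18

18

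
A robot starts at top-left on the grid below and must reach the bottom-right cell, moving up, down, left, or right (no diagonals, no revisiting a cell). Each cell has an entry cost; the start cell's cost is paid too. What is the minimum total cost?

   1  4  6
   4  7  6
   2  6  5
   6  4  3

20

Cheapest: (0,0) -> (1,0) -> (2,0) -> (2,1) -> (3,1) -> (3,2)
  1 + 4 + 2 + 6 + 4 + 3 = 20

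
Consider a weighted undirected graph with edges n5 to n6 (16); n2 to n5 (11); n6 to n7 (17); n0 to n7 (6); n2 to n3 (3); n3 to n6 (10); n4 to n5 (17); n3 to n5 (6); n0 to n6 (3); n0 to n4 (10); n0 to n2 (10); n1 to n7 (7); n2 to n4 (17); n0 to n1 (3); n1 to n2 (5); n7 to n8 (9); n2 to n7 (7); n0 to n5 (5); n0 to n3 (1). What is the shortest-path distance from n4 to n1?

13

A few of the n4→n1 routes:
n4 -> n0 -> n1: 10 + 3 = 13
n4 -> n2 -> n1: 17 + 5 = 22
n4 -> n0 -> n3 -> n2 -> n1: 10 + 1 + 3 + 5 = 19
Shortest: 13.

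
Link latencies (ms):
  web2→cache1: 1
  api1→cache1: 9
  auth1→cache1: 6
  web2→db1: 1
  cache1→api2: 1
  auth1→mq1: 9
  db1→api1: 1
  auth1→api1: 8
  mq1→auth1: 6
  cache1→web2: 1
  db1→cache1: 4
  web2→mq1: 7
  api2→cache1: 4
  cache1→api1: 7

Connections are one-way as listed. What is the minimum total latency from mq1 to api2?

Candidate routes:
mq1 → auth1 → cache1 → api2: 6 + 6 + 1 = 13
mq1 → auth1 → api1 → cache1 → api2: 6 + 8 + 9 + 1 = 24
Shortest: 13 ms.

13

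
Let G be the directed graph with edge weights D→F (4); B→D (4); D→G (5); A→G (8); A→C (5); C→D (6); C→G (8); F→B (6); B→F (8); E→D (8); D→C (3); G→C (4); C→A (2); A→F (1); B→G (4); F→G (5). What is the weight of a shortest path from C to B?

Routes from C to B:
C→A→F→B: 2 + 1 + 6 = 9
C→D→F→B: 6 + 4 + 6 = 16
Best route has total 9.

9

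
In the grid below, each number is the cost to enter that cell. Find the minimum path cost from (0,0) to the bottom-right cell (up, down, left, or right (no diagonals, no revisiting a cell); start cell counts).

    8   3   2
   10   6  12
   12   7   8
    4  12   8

40

Take [0,0] -> [0,1] -> [1,1] -> [2,1] -> [2,2] -> [3,2] for a total of 8 + 3 + 6 + 7 + 8 + 8 = 40.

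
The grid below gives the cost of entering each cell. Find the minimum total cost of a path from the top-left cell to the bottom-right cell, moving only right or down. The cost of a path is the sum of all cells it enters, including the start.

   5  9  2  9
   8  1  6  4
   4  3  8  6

30

Path r0c0 r1c0 r1c1 r1c2 r1c3 r2c3: 5 + 8 + 1 + 6 + 4 + 6 = 30.
(Top row then right column would cost 35.)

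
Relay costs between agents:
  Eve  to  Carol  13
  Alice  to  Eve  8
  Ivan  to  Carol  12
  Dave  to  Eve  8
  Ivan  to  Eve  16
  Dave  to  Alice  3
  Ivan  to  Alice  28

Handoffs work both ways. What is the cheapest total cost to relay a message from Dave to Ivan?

Comparing a few candidate routes:
Dave -> Alice -> Eve -> Ivan: 3 + 8 + 16 = 27
Dave -> Eve -> Carol -> Ivan: 8 + 13 + 12 = 33
Dave -> Alice -> Eve -> Carol -> Ivan: 3 + 8 + 13 + 12 = 36
Dave -> Alice -> Ivan: 3 + 28 = 31
Dave -> Eve -> Ivan: 8 + 16 = 24
The minimum is 24.

24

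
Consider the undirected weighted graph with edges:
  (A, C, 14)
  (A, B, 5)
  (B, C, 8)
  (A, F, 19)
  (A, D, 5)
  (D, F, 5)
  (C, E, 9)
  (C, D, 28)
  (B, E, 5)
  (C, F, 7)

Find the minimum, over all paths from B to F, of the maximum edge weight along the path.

5

Some routes from B to F:
B → E → C → A → D → F: max(5, 9, 14, 5, 5) = 14
B → C → F: max(8, 7) = 8
B → C → A → D → F: max(8, 14, 5, 5) = 14
B → E → C → F: max(5, 9, 7) = 9
B → A → D → F: max(5, 5, 5) = 5
Smallest bottleneck: 5.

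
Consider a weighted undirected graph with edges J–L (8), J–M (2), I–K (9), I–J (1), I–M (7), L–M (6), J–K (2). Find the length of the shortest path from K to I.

3

Routes from K to I:
K - J - I: 2 + 1 = 3
K - J - M - I: 2 + 2 + 7 = 11
K - J - L - M - I: 2 + 8 + 6 + 7 = 23
K - I: 9
Shortest: 3.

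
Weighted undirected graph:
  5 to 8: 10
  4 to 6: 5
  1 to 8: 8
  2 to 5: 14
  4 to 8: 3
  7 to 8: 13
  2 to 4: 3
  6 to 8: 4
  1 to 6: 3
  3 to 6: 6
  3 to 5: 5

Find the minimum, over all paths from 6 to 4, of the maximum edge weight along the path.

4

Some routes from 6 to 4:
6-4: max(5) = 5
6-1-8-4: max(3, 8, 3) = 8
6-3-5-8-4: max(6, 5, 10, 3) = 10
6-8-4: max(4, 3) = 4
Best route has worst link 4.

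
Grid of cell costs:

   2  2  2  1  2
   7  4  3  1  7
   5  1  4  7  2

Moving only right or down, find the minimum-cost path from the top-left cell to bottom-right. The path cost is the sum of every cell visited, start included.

17

One optimal route is r0c0 -> r0c1 -> r0c2 -> r0c3 -> r1c3 -> r1c4 -> r2c4.
Its cost is 2 + 2 + 2 + 1 + 1 + 7 + 2 = 17.
(Top row then right column would cost 18.)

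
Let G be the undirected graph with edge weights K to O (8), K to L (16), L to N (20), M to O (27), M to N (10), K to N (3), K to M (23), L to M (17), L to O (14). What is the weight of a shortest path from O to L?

A few of the O→L routes:
O - K - M - L: 8 + 23 + 17 = 48
O - K - L: 8 + 16 = 24
O - M - L: 27 + 17 = 44
O - K - N - M - L: 8 + 3 + 10 + 17 = 38
O - L: 14
O - K - N - L: 8 + 3 + 20 = 31
Best route has total 14.

14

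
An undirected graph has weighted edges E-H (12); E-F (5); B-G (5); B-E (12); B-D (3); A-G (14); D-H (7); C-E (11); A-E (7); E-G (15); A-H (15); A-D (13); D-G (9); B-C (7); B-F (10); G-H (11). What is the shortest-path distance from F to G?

A few of the F→G routes:
F→E→A→G: 5 + 7 + 14 = 26
F→B→D→G: 10 + 3 + 9 = 22
F→E→G: 5 + 15 = 20
F→B→G: 10 + 5 = 15
F→E→B→G: 5 + 12 + 5 = 22
The minimum is 15.

15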